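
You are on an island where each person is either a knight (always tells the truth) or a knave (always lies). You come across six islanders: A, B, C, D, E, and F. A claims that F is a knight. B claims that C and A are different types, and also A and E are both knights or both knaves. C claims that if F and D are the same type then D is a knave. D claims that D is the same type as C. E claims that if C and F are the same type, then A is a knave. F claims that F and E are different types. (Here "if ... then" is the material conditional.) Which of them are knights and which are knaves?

A is a knight, B is a knave, C is a knight, D is a knave, E is a knave, and F is a knight.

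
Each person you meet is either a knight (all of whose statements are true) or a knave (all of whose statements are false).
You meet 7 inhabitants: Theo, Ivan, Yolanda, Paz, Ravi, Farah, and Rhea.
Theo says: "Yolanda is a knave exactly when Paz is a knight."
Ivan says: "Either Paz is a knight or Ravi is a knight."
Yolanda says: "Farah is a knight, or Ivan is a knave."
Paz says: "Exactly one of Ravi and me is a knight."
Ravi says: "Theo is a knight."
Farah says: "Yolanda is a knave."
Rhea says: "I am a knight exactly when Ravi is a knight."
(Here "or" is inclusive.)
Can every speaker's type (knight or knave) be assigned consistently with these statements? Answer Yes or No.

Checking all 128 assignments, each has at least one speaker whose statement's truth value contradicts their type.

No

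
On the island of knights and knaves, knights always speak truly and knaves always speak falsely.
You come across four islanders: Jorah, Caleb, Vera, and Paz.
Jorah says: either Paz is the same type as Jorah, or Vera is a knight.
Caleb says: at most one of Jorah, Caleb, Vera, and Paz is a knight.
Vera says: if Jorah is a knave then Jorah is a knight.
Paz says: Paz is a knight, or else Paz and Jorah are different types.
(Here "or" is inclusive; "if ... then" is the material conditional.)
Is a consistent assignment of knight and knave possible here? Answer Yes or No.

Yes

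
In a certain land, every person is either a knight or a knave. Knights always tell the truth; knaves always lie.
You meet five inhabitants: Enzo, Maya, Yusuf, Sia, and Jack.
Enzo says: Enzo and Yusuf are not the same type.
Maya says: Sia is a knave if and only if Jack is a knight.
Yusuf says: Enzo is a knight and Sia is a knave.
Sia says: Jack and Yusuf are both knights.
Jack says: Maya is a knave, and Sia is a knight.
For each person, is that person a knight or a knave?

Enzo is a knave, so "Enzo and Yusuf are not the same type" must be False — and it is.
Since Maya is a knave, "Sia is a knave if and only if Jack is a knight" needs to be False, which holds.
Yusuf (knave): "Enzo is a knight and Sia is a knave" — False. ✓
Sia is a knave, so "Jack and Yusuf are both knights" must be False — and it is.
As a knave, Jack's statement "Maya is a knave, and Sia is a knight" should be False; it is.

Knights: none. Knaves: Enzo, Maya, Yusuf, Sia, and Jack.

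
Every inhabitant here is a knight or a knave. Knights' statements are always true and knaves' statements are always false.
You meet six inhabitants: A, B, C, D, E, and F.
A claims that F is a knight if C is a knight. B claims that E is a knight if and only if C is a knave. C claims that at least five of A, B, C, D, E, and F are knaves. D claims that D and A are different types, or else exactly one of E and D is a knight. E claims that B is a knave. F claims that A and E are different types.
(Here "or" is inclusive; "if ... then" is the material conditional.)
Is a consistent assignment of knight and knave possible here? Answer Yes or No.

No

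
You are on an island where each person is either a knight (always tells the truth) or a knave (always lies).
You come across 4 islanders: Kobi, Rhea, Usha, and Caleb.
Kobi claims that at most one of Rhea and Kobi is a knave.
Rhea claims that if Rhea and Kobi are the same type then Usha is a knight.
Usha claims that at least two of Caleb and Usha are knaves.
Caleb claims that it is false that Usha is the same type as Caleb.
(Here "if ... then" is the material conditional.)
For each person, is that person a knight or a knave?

Kobi is a knave, so "at most one of Rhea and Kobi is a knave" must be false — and it is.
As a knave, Rhea's statement "if Rhea and Kobi are the same type then Usha is a knight" should be false; it is.
Usha is a knave; "at least two of Caleb and Usha are knaves" is false, as required.
Caleb (knight): "it is false that Usha is the same type as Caleb" — true. ✓

Knights: Caleb. Knaves: Kobi, Rhea, and Usha.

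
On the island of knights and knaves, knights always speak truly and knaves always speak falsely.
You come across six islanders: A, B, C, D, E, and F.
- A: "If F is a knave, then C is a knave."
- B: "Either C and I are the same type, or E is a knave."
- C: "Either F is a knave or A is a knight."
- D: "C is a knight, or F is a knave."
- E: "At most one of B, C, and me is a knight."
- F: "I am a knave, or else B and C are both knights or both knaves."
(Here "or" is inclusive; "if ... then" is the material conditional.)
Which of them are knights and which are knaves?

Knights: A, B, C, D, and F. Knaves: E.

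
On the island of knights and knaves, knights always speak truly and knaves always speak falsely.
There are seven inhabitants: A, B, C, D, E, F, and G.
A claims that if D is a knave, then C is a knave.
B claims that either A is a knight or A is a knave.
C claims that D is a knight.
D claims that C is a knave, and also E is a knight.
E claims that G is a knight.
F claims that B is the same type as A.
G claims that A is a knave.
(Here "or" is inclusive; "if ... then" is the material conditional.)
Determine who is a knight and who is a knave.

A is a knight, B is a knight, C is a knave, D is a knave, E is a knave, F is a knight, and G is a knave.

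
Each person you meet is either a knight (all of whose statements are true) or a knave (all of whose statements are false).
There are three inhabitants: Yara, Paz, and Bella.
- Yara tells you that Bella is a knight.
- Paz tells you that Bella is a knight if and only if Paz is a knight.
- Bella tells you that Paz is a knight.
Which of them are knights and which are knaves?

Suppose Yara is a knave. Then Yara's statement "Bella is a knight" would have to be false. Checking the 4 ways to assign the others, none is consistent with every speaker.
(For instance, with Paz=knight, Bella=knight, Yara's claim "Bella is a knight" comes out true where it would need to be false.)
So Yara must be a knight, making "Bella is a knight" true. Taking Yara=knight, Paz=knight, Bella=knight, each remaining statement checks out:
  Paz (knight): "Bella is a knight if and only if Paz is a knight" — true. ✓
  Bella (knight): "Paz is a knight" — true. ✓
This is the unique consistent assignment.

Yara is a knight, Paz is a knight, and Bella is a knight.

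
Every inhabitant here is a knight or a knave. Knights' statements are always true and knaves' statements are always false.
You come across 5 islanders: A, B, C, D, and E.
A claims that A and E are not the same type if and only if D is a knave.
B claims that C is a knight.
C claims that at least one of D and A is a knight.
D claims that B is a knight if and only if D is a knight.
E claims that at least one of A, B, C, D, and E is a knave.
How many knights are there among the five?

4

The unique consistent assignment is A=knave, B=knight, C=knight, D=knight, E=knight.
That has 4 knights.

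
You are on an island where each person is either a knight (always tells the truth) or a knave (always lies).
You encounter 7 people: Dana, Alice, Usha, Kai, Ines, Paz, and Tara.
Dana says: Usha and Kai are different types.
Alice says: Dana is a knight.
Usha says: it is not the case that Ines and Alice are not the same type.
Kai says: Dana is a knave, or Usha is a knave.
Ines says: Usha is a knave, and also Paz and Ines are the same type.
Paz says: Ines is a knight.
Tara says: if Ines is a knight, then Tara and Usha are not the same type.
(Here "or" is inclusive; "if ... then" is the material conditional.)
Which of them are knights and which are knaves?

As a knave, Dana's statement "Usha and Kai are different types" should be False; it is.
As a knave, Alice's statement "Dana is a knight" should be False; it is.
Usha (knight): "it is not the case that Ines and Alice are not the same type" — true. ✓
Kai is a knight, so "Dana is a knave, or Usha is a knave" must be true — and it is.
As a knave, Ines's statement "Usha is a knave, and also Paz and Ines are the same type" should be False; it is.
Paz is a knave, so "Ines is a knight" must be False — and it is.
Tara is a knight, so "if Ines is a knight, then Tara and Usha are not the same type" must be true — and it is.

Dana is a knave, Alice is a knave, Usha is a knight, Kai is a knight, Ines is a knave, Paz is a knave, and Tara is a knight.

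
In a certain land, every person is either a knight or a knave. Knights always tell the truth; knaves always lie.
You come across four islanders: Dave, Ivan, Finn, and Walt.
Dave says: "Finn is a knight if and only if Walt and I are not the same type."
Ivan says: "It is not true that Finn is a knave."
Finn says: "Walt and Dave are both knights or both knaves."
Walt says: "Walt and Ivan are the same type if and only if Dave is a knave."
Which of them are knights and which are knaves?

Dave is a knave, Ivan is a knight, Finn is a knight, and Walt is a knave.

Dave is a knave; "Finn is a knight if and only if Walt and I are not the same type" is false, as required.
Ivan is a knight, and the claim "it is not true that Finn is a knave" is indeed True.
Finn is a knight, and the claim "Walt and Dave are both knights or both knaves" is indeed True.
Walt is a knave, so "Walt and Ivan are the same type if and only if Dave is a knave" must be false — and it is.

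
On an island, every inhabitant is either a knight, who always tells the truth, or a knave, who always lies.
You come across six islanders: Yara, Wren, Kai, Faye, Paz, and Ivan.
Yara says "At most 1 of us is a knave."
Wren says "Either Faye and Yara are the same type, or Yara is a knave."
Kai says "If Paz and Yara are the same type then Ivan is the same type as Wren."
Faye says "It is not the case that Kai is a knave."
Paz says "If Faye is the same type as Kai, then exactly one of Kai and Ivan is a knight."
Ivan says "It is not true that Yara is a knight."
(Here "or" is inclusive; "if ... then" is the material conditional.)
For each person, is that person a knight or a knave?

Yara (knave): "at most 1 of us is a knave" — False. ✓
Wren is a knight, and the claim "either Faye and Yara are the same type, or Yara is a knave" is indeed True.
Kai is a knight, so "if Paz and Yara are the same type then Ivan is the same type as Wren" must be True — and it is.
Since Faye is a knight, "it is not the case that Kai is a knave" needs to be True, which holds.
Paz is a knave; "if Faye is the same type as Kai, then exactly one of Kai and Ivan is a knight" is False, as required.
Since Ivan is a knight, "it is not true that Yara is a knight" needs to be True, which holds.

Knights: Wren, Kai, Faye, and Ivan. Knaves: Yara and Paz.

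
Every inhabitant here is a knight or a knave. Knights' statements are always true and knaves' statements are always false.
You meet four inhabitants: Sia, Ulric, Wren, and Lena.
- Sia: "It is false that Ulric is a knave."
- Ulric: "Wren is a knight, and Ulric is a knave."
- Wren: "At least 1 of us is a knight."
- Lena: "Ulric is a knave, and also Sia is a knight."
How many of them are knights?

The unique consistent assignment is Sia=knave, Ulric=knave, Wren=knave, Lena=knave.
That has 0 knights.

0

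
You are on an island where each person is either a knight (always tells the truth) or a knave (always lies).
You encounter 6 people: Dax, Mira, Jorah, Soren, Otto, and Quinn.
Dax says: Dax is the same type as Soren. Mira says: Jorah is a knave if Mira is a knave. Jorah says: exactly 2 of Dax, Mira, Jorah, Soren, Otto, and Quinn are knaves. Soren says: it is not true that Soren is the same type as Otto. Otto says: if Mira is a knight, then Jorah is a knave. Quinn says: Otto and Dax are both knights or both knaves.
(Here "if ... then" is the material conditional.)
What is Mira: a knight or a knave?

Consistent assignments: {Dax=knight, Mira=knight, Jorah=knight, Soren=knight, Otto=knave, Quinn=knave}; {Dax=knave, Mira=knight, Jorah=knight, Soren=knight, Otto=knave, Quinn=knight}
In every consistent assignment, Mira is a knight.

Mira is a knight.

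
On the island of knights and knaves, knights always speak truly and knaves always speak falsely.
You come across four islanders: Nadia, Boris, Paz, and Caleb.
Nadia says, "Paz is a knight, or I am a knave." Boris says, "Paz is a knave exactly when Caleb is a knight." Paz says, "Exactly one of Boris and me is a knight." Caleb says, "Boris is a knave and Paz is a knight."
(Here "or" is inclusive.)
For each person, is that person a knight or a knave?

Nadia is a knight, Boris is a knave, Paz is a knight, and Caleb is a knight.

Nadia (knight): "Paz is a knight, or I am a knave" — true. ✓
Boris (knave): "Paz is a knave exactly when Caleb is a knight" — false. ✓
Paz is a knight, so "exactly one of Boris and me is a knight" must be true — and it is.
Caleb is a knight, so "Boris is a knave and Paz is a knight" must be true — and it is.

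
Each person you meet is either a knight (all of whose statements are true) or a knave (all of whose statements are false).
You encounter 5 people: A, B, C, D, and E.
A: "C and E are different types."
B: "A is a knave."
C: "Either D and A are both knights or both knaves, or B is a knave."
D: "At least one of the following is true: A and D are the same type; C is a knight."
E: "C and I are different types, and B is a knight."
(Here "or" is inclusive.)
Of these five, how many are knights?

The unique consistent assignment is A=knight, B=knave, C=knight, D=knight, E=knave.
That has 3 knights.

3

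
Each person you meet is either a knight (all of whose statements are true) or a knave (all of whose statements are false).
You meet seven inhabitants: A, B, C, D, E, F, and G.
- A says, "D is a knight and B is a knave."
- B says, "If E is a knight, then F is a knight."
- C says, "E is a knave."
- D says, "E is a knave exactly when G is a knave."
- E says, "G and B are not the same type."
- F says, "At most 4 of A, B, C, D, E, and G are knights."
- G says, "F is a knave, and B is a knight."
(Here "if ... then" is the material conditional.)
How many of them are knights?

The unique consistent assignment is A=knave, B=knight, C=knave, D=knave, E=knight, F=knight, G=knave.
That has 3 knights.

3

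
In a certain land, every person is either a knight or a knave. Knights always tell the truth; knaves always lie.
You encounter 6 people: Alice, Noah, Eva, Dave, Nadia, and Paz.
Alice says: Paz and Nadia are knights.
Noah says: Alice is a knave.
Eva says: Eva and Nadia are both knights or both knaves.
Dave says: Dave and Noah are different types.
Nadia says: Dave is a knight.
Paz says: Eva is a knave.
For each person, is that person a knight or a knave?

Alice is a knight, Noah is a knave, Eva is a knave, Dave is a knight, Nadia is a knight, and Paz is a knight.

Alice is a knight; "Paz and Nadia are knights" is true, as required.
Noah is a knave; "Alice is a knave" is false, as required.
Eva (knave): "Eva and Nadia are both knights or both knaves" — false. ✓
Dave (knight): "Dave and Noah are different types" — true. ✓
Nadia (knight): "Dave is a knight" — true. ✓
As a knight, Paz's statement "Eva is a knave" should be true; it is.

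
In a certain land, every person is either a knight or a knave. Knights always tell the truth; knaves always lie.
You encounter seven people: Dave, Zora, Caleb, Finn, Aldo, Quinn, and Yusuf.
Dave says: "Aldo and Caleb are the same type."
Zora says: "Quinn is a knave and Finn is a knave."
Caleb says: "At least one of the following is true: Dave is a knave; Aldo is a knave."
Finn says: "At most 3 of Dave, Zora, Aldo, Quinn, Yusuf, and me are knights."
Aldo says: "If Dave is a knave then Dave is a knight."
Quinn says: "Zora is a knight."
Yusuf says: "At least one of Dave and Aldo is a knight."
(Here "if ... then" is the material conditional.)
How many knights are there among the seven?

2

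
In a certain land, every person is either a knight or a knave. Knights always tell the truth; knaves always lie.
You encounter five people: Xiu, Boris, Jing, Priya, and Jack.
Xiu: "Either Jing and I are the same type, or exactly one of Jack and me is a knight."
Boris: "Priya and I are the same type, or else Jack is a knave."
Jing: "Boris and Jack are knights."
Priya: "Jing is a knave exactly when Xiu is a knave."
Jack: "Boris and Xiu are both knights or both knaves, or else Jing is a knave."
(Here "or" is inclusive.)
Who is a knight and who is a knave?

As a knight, Xiu's statement "either Jing and I are the same type, or exactly one of Jack and me is a knight" should be true; it is.
Boris is a knight, so "Priya and I are the same type, or else Jack is a knave" must be true — and it is.
As a knight, Jing's statement "Boris and Jack are knights" should be true; it is.
As a knight, Priya's statement "Jing is a knave exactly when Xiu is a knave" should be true; it is.
Jack is a knight; "Boris and Xiu are both knights or both knaves, or else Jing is a knave" is true, as required.

Xiu is a knight, Boris is a knight, Jing is a knight, Priya is a knight, and Jack is a knight.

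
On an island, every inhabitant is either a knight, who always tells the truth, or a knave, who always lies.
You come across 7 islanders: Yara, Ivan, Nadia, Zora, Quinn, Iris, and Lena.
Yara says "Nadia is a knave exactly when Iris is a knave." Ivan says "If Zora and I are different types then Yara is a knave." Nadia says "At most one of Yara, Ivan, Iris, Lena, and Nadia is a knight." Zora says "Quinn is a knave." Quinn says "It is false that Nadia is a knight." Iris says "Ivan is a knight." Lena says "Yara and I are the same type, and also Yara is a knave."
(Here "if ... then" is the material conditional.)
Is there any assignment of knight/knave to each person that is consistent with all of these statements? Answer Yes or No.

Checking all 128 assignments, each has at least one speaker whose statement's truth value contradicts their type.

No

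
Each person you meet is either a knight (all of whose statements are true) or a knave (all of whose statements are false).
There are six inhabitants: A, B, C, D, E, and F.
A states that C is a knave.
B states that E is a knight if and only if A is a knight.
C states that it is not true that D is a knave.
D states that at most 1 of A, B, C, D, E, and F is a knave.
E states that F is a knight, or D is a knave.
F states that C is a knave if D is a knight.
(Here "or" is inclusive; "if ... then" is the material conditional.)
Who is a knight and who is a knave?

A is a knight, and the claim "C is a knave" is indeed true.
Since B is a knight, "E is a knight if and only if A is a knight" needs to be true, which holds.
Since C is a knave, "it is not true that D is a knave" needs to be false, which holds.
As a knave, D's statement "at most 1 of A, B, C, D, E, and F is a knave" should be false; it is.
E is a knight; "F is a knight, or D is a knave" is true, as required.
F is a knight, and the claim "C is a knave if D is a knight" is indeed true.

Knights: A, B, E, and F. Knaves: C and D.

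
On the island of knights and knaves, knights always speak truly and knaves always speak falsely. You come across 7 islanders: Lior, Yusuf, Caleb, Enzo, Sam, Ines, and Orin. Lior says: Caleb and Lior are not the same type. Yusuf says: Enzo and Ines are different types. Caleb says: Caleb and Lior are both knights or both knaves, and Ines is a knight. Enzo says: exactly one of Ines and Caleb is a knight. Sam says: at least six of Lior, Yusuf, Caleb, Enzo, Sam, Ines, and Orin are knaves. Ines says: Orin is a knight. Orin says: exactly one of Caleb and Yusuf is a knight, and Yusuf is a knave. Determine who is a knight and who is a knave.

Lior is a knave, and the claim "Caleb and Lior are not the same type" is indeed false.
Yusuf is a knave, so "Enzo and Ines are different types" must be false — and it is.
As a knave, Caleb's statement "Caleb and Lior are both knights or both knaves, and Ines is a knight" should be false; it is.
Since Enzo is a knave, "exactly one of Ines and Caleb is a knight" needs to be false, which holds.
Sam is a knight, and the claim "at least six of Lior, Yusuf, Caleb, Enzo, Sam, Ines, and Orin are knaves" is indeed True.
Ines is a knave, so "Orin is a knight" must be false — and it is.
Orin is a knave, and the claim "exactly one of Caleb and Yusuf is a knight, and Yusuf is a knave" is indeed false.

Lior is a knave, Yusuf is a knave, Caleb is a knave, Enzo is a knave, Sam is a knight, Ines is a knave, and Orin is a knave.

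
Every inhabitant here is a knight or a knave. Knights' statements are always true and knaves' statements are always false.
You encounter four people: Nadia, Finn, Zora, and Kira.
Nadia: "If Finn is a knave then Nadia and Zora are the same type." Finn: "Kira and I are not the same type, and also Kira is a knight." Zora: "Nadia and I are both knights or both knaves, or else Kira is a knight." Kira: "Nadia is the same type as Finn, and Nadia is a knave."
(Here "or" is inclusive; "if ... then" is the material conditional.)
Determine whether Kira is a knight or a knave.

Kira is a knave.

Consistent assignments: {Nadia=knight, Finn=knave, Zora=knight, Kira=knave}
In every consistent assignment, Kira is a knave.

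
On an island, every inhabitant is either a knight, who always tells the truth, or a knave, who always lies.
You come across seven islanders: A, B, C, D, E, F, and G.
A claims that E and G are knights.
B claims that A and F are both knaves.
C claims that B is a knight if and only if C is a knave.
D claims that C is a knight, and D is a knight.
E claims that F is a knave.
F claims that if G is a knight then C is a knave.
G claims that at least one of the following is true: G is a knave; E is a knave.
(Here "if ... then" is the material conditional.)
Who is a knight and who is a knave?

Knights: F and G. Knaves: A, B, C, D, and E.

As a knave, A's statement "E and G are knights" should be False; it is.
B is a knave, so "A and F are both knaves" must be False — and it is.
C is a knave, and the claim "B is a knight if and only if C is a knave" is indeed False.
D is a knave, and the claim "C is a knight, and D is a knight" is indeed False.
As a knave, E's statement "F is a knave" should be False; it is.
F is a knight; "if G is a knight then C is a knave" is true, as required.
Since G is a knight, "at least one of the following is true: G is a knave; E is a knave" needs to be true, which holds.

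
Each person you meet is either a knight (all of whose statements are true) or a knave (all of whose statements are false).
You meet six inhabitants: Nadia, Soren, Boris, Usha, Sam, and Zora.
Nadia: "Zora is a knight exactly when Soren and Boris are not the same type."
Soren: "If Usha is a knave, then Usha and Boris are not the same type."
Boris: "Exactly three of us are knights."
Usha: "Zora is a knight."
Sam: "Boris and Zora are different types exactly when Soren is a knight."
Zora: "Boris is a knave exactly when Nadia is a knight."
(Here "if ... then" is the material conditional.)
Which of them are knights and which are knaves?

Knights: Nadia, Soren, Usha, Sam, and Zora. Knaves: Boris.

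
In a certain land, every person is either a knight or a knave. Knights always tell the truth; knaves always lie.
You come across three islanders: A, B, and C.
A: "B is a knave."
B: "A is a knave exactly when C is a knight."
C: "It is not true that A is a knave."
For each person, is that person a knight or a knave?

A is a knight, B is a knave, and C is a knight.

A is a knight, and the claim "B is a knave" is indeed true.
B is a knave; "A is a knave exactly when C is a knight" is False, as required.
C is a knight, so "it is not true that A is a knave" must be true — and it is.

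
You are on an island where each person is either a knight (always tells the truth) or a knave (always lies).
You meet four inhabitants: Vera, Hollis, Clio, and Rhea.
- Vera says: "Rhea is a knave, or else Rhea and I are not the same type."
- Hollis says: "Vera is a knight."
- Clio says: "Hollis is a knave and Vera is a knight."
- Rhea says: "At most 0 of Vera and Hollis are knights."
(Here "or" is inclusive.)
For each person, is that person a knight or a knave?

Vera is a knight, Hollis is a knight, Clio is a knave, and Rhea is a knave.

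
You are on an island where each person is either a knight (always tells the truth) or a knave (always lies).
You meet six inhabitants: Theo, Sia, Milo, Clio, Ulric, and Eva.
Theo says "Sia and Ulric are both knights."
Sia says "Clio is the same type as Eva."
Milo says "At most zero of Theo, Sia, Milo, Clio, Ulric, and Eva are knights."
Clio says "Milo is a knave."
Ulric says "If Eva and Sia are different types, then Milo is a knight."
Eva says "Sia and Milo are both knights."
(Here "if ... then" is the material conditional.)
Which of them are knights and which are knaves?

As a knave, Theo's statement "Sia and Ulric are both knights" should be false; it is.
As a knave, Sia's statement "Clio is the same type as Eva" should be false; it is.
Milo is a knave; "at most zero of Theo, Sia, Milo, Clio, Ulric, and Eva are knights" is false, as required.
Clio is a knight, and the claim "Milo is a knave" is indeed true.
As a knight, Ulric's statement "if Eva and Sia are different types, then Milo is a knight" should be true; it is.
Since Eva is a knave, "Sia and Milo are both knights" needs to be false, which holds.

Theo is a knave, Sia is a knave, Milo is a knave, Clio is a knight, Ulric is a knight, and Eva is a knave.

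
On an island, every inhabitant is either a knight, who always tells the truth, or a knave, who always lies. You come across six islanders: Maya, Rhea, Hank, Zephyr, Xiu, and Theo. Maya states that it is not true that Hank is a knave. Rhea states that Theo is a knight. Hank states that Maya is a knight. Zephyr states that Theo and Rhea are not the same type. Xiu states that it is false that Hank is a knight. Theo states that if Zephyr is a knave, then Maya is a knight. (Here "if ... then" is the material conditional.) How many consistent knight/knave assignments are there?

2

Consistent assignments:
  Maya=knight, Rhea=knight, Hank=knight, Zephyr=knave, Xiu=knave, Theo=knight
  Maya=knave, Rhea=knave, Hank=knave, Zephyr=knave, Xiu=knight, Theo=knave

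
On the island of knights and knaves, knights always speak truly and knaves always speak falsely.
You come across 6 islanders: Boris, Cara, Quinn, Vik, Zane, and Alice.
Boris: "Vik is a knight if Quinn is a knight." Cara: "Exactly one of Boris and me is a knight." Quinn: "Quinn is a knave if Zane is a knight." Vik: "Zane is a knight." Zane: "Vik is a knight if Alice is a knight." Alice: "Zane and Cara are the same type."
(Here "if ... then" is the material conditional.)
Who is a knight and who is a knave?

Boris is a knave, Cara is a knave, Quinn is a knight, Vik is a knave, Zane is a knave, and Alice is a knight.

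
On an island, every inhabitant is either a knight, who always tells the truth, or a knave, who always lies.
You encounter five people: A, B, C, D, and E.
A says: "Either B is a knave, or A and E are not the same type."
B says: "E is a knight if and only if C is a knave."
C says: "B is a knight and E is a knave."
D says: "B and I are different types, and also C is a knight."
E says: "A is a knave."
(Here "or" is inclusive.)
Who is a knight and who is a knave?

A is a knight, B is a knave, C is a knave, D is a knave, and E is a knave.

Suppose A is a knave. Then A's statement "either B is a knave, or A and E are not the same type" would have to be false. Checking the 16 ways to assign the others, none is consistent with every speaker.
(For instance, with B=knave, C=knave, D=knave, E=knave, A's claim "either B is a knave, or A and E are not the same type" comes out true where it would need to be false.)
So A must be a knight, making "either B is a knave, or A and E are not the same type" true. Taking A=knight, B=knave, C=knave, D=knave, E=knave, each remaining statement checks out:
  B (knave): "E is a knight if and only if C is a knave" — false. ✓
  C (knave): "B is a knight and E is a knave" — false. ✓
  D (knave): "B and I are different types, and also C is a knight" — false. ✓
  E (knave): "A is a knave" — false. ✓
This is the unique consistent assignment.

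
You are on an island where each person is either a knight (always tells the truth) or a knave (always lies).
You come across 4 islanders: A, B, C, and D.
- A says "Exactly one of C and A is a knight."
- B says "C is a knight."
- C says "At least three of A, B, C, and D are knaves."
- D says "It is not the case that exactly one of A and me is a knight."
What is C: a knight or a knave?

Consistent assignments: {A=knight, B=knave, C=knave, D=knight}
In every consistent assignment, C is a knave.

C is a knave.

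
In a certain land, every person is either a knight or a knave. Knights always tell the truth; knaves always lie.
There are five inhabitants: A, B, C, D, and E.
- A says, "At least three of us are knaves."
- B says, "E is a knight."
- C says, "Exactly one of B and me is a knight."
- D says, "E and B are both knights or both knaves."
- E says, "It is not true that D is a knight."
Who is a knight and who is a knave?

A is a knight, B is a knave, C is a knave, D is a knight, and E is a knave.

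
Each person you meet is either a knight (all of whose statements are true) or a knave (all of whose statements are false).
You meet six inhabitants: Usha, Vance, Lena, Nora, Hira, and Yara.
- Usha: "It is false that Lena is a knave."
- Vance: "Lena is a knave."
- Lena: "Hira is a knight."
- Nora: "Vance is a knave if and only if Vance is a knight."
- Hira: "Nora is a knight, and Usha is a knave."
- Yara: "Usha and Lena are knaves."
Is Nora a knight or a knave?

Consistent assignments: {Usha=knave, Vance=knight, Lena=knave, Nora=knave, Hira=knave, Yara=knight}
In every consistent assignment, Nora is a knave.

Nora is a knave.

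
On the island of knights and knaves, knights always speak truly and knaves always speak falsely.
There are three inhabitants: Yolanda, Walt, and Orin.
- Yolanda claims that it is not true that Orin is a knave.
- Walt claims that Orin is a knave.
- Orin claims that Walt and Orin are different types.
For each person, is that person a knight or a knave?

Knights: Yolanda and Orin. Knaves: Walt.

Yolanda is a knight, so "it is not true that Orin is a knave" must be True — and it is.
Walt is a knave; "Orin is a knave" is False, as required.
Since Orin is a knight, "Walt and Orin are different types" needs to be True, which holds.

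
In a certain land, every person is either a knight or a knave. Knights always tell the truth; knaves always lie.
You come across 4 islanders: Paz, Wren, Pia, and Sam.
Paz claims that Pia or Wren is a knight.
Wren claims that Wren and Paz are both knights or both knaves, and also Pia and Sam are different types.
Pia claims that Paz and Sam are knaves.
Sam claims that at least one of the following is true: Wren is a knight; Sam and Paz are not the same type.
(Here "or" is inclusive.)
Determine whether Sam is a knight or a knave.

Sam is a knight.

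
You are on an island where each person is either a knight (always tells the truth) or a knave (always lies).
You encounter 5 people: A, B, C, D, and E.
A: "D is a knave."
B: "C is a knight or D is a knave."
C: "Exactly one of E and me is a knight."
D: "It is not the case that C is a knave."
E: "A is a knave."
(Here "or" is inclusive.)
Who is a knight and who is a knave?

A is a knight, B is a knight, C is a knave, D is a knave, and E is a knave.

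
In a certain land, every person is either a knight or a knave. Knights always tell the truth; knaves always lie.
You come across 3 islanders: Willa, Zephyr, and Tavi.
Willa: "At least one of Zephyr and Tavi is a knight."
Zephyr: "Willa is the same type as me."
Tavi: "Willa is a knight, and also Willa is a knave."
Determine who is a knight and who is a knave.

Knights: Willa and Zephyr. Knaves: Tavi.

As a knight, Willa's statement "at least one of Zephyr and Tavi is a knight" should be True; it is.
As a knight, Zephyr's statement "Willa is the same type as me" should be True; it is.
Tavi (knave): "Willa is a knight, and also Willa is a knave" — False. ✓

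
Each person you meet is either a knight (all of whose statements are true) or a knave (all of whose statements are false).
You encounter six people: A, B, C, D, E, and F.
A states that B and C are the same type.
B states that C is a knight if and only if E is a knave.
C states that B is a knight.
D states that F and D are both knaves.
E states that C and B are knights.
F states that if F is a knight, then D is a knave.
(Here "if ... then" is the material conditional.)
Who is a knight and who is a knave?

A is a knight, B is a knave, C is a knave, D is a knave, E is a knave, and F is a knight.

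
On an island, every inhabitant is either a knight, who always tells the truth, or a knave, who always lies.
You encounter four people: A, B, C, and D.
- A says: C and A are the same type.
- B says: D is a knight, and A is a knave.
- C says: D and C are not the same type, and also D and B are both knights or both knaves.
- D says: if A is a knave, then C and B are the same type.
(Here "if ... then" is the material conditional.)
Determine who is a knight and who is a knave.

A is a knave; "C and A are the same type" is false, as required.
B is a knave; "D is a knight, and A is a knave" is false, as required.
C (knight): "D and C are not the same type, and also D and B are both knights or both knaves" — True. ✓
Since D is a knave, "if A is a knave, then C and B are the same type" needs to be false, which holds.

A is a knave, B is a knave, C is a knight, and D is a knave.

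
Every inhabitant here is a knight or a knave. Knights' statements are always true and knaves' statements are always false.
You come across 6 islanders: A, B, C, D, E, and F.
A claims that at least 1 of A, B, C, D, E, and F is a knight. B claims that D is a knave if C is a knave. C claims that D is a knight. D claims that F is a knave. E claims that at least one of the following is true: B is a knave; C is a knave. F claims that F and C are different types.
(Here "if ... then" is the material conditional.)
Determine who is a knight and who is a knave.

Since A is a knight, "at least 1 of A, B, C, D, E, and F is a knight" needs to be true, which holds.
B is a knight; "D is a knave if C is a knave" is true, as required.
C is a knave, and the claim "D is a knight" is indeed false.
D is a knave, and the claim "F is a knave" is indeed false.
E is a knight, so "at least one of the following is true: B is a knave; C is a knave" must be true — and it is.
F (knight): "F and C are different types" — true. ✓

A is a knight, B is a knight, C is a knave, D is a knave, E is a knight, and F is a knight.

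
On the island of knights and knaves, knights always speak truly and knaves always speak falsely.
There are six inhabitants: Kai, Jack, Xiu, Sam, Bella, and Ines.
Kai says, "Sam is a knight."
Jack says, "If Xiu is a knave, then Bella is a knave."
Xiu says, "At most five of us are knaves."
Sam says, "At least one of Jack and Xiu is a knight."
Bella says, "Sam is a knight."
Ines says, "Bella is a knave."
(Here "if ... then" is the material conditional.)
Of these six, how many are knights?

5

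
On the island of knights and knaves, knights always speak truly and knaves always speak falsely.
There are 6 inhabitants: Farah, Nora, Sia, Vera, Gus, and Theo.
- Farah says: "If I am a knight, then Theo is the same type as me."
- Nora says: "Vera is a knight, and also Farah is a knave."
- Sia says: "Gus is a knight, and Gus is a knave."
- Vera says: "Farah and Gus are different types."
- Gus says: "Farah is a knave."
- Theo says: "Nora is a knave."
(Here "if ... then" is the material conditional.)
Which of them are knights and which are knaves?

Farah is a knight, Nora is a knave, Sia is a knave, Vera is a knight, Gus is a knave, and Theo is a knight.

Farah is a knight; "if I am a knight, then Theo is the same type as me" is true, as required.
Nora is a knave; "Vera is a knight, and also Farah is a knave" is false, as required.
Sia (knave): "Gus is a knight, and Gus is a knave" — false. ✓
Vera is a knight, and the claim "Farah and Gus are different types" is indeed true.
Gus is a knave, so "Farah is a knave" must be false — and it is.
Theo is a knight, so "Nora is a knave" must be true — and it is.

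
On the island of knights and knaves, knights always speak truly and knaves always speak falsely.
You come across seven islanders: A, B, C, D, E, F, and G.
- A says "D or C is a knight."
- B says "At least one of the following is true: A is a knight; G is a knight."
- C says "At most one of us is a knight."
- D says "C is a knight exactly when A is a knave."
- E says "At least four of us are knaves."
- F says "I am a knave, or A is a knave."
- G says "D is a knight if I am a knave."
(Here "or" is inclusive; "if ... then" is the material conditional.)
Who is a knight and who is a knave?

A is a knave, B is a knave, C is a knave, D is a knave, E is a knight, F is a knight, and G is a knave.

As a knave, A's statement "D or C is a knight" should be false; it is.
B is a knave; "at least one of the following is true: A is a knight; G is a knight" is false, as required.
C is a knave, and the claim "at most one of us is a knight" is indeed false.
As a knave, D's statement "C is a knight exactly when A is a knave" should be false; it is.
As a knight, E's statement "at least four of us are knaves" should be true; it is.
F is a knight; "I am a knave, or A is a knave" is true, as required.
G is a knave, and the claim "D is a knight if I am a knave" is indeed false.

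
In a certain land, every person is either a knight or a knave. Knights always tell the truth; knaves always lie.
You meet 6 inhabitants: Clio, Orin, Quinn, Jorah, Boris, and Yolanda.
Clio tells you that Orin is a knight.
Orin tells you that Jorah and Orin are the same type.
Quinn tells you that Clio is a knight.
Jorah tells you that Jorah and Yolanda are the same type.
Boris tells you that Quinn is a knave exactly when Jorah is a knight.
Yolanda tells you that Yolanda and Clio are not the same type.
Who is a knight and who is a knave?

Since Clio is a knave, "Orin is a knight" needs to be False, which holds.
Since Orin is a knave, "Jorah and Orin are the same type" needs to be False, which holds.
Quinn is a knave; "Clio is a knight" is False, as required.
Jorah is a knight, and the claim "Jorah and Yolanda are the same type" is indeed true.
Boris is a knight; "Quinn is a knave exactly when Jorah is a knight" is true, as required.
Yolanda (knight): "Yolanda and Clio are not the same type" — true. ✓

Clio is a knave, Orin is a knave, Quinn is a knave, Jorah is a knight, Boris is a knight, and Yolanda is a knight.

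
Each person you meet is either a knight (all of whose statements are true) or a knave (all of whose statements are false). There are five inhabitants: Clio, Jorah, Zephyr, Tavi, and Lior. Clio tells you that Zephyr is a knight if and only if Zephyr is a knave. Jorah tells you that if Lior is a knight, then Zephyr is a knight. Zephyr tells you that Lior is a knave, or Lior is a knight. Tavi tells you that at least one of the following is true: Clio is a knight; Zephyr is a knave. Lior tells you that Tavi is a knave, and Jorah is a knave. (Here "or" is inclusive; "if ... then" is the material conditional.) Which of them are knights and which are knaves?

Clio is a knave, and the claim "Zephyr is a knight if and only if Zephyr is a knave" is indeed False.
Jorah is a knight, and the claim "if Lior is a knight, then Zephyr is a knight" is indeed True.
Zephyr (knight): "Lior is a knave, or Lior is a knight" — True. ✓
As a knave, Tavi's statement "at least one of the following is true: Clio is a knight; Zephyr is a knave" should be False; it is.
Since Lior is a knave, "Tavi is a knave, and Jorah is a knave" needs to be False, which holds.

Clio is a knave, Jorah is a knight, Zephyr is a knight, Tavi is a knave, and Lior is a knave.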